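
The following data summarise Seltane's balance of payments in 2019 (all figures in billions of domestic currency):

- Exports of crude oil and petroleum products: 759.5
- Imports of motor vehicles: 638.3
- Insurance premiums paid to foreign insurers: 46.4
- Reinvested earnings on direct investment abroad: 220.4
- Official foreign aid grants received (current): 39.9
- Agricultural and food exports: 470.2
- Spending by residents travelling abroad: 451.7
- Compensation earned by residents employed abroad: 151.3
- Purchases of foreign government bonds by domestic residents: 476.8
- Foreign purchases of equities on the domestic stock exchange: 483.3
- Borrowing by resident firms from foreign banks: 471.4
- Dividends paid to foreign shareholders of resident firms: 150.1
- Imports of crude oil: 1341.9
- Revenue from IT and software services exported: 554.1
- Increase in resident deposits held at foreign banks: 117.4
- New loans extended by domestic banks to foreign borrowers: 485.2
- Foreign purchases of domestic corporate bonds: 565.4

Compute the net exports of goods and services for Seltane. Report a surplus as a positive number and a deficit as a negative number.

-694.5

Goods: -1341.9 + 759.5 + 470.2 - 638.3 = -750.5
Services: 554.1 - 451.7 - 46.4 = 56.0
Trade balance = -750.5 + 56.0 = -694.5
(Excluded from the trade balance — primary income: reinvested earnings on direct investment abroad 220.4, compensation earned by residents employed abroad 151.3, dividends paid to foreign shareholders of resident firms 150.1; secondary income: official foreign aid grants received (current) 39.9; financial account: purchases of foreign government bonds by domestic residents 476.8, foreign purchases of equities on the domestic stock exchange 483.3, borrowing by resident firms from foreign banks 471.4, increase in resident deposits held at foreign banks 117.4, new loans extended by domestic banks to foreign borrowers 485.2, foreign purchases of domestic corporate bonds 565.4.)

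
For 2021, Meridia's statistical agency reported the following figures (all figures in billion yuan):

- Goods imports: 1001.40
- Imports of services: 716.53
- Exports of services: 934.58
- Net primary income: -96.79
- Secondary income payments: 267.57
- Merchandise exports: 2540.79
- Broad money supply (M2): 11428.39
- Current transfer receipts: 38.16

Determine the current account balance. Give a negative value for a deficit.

1431.24

Goods balance = 2540.79 - 1001.40 = 1539.39
Services balance = 934.58 - 716.53 = 218.05
Trade balance (goods + services) = 1539.39 + 218.05 = 1757.44
Net primary income = -96.79
Net secondary income = 38.16 - 267.57 = -229.41
Current account = 1757.44 + (-96.79) + (-229.41) = 1431.24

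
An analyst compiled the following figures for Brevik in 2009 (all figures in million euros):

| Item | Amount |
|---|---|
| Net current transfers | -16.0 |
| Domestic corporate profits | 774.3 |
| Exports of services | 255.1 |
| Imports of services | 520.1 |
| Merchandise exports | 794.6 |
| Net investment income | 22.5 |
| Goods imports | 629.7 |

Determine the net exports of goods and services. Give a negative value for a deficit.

-100.1

Goods balance = 794.6 - 629.7 = 164.9
Services balance = 255.1 - 520.1 = -265.0
Trade balance (goods + services) = 164.9 + (-265.0) = -100.1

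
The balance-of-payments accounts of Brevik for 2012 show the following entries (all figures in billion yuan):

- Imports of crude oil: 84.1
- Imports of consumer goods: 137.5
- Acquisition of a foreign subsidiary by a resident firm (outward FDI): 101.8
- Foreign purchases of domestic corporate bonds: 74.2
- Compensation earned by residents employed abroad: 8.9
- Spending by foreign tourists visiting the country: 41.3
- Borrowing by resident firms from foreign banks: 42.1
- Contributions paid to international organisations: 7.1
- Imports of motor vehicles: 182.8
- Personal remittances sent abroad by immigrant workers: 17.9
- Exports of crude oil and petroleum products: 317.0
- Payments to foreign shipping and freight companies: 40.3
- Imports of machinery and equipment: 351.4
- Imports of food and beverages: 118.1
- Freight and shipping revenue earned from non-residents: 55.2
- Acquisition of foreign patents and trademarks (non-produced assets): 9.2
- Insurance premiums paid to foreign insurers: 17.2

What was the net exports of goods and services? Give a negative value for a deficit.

Goods: 317.0 - 84.1 - 182.8 - 351.4 - 137.5 - 118.1 = -556.9
Services: -17.2 + 41.3 - 40.3 + 55.2 = 39.0
Trade balance = -556.9 + 39.0 = -517.9
(Excluded from the trade balance — financial account: acquisition of a foreign subsidiary by a resident firm (outward FDI) 101.8, foreign purchases of domestic corporate bonds 74.2, borrowing by resident firms from foreign banks 42.1; primary income: compensation earned by residents employed abroad 8.9; secondary income: contributions paid to international organisations 7.1, personal remittances sent abroad by immigrant workers 17.9; capital account: acquisition of foreign patents and trademarks (non-produced assets) 9.2.)

-517.9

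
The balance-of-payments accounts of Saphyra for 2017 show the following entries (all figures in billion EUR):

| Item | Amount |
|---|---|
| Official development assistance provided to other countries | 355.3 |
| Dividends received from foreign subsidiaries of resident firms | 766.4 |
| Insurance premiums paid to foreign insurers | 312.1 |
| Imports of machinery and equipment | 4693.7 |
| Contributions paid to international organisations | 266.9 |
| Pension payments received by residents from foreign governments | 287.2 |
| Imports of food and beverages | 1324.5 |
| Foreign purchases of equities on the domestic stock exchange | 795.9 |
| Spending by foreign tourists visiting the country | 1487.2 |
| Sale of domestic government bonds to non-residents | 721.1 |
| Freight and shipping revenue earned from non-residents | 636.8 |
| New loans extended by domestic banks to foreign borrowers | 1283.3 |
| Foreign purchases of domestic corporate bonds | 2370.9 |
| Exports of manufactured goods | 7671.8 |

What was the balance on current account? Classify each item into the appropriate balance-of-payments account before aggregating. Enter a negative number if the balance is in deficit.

Goods: 7671.8 - 1324.5 - 4693.7 = 1653.6
Services: -312.1 + 1487.2 + 636.8 = 1811.9
Primary income: 766.4
Secondary income: 287.2 - 266.9 - 355.3 = -335.0
Current account = 1653.6 + 1811.9 + 766.4 + (-335.0) = 3896.9
(Excluded from the current account — financial account: foreign purchases of equities on the domestic stock exchange 795.9, sale of domestic government bonds to non-residents 721.1, new loans extended by domestic banks to foreign borrowers 1283.3, foreign purchases of domestic corporate bonds 2370.9.)

3896.9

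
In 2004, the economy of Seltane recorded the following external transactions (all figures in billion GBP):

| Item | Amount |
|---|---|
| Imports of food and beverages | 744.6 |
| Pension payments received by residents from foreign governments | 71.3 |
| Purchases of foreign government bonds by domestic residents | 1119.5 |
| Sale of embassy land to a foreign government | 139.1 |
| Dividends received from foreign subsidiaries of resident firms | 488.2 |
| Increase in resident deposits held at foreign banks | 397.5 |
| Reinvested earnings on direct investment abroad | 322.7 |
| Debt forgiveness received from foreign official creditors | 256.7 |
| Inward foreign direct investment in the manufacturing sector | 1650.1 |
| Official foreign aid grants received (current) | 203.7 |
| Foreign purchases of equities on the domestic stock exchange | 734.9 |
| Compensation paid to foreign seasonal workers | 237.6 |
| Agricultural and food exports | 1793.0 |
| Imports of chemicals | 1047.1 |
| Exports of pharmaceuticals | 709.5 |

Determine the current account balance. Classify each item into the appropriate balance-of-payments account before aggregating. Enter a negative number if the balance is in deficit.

1559.1

Goods: -1047.1 + 709.5 - 744.6 + 1793.0 = 710.8
Primary income: -237.6 + 488.2 + 322.7 = 573.3
Secondary income: 203.7 + 71.3 = 275.0
Current account = 710.8 + 573.3 + 275.0 = 1559.1
(Excluded from the current account — financial account: purchases of foreign government bonds by domestic residents 1119.5, increase in resident deposits held at foreign banks 397.5, inward foreign direct investment in the manufacturing sector 1650.1, foreign purchases of equities on the domestic stock exchange 734.9; capital account: sale of embassy land to a foreign government 139.1, debt forgiveness received from foreign official creditors 256.7.)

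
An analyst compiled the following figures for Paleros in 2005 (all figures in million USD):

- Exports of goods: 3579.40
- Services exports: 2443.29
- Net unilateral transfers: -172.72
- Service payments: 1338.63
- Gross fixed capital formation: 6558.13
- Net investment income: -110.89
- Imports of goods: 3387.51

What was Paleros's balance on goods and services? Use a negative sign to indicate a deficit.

Goods balance = 3579.40 - 3387.51 = 191.89
Services balance = 2443.29 - 1338.63 = 1104.66
Trade balance (goods + services) = 191.89 + 1104.66 = 1296.55

1296.55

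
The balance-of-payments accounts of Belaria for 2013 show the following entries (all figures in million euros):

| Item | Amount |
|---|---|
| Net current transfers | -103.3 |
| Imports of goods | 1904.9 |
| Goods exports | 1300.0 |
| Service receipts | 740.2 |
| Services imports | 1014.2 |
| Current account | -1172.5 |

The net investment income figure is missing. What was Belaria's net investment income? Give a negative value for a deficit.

-190.3

Current account = goods balance + services balance + net primary income + net secondary income
Sum of the known components = -982.2
Net investment income = CA - (known components) = -1172.5 - (-982.2) = -190.3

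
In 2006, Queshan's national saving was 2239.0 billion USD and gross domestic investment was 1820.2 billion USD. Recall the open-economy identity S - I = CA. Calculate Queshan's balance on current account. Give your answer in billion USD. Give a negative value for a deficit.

CA = S - I = 2239.0 - 1820.2 = 418.8

418.8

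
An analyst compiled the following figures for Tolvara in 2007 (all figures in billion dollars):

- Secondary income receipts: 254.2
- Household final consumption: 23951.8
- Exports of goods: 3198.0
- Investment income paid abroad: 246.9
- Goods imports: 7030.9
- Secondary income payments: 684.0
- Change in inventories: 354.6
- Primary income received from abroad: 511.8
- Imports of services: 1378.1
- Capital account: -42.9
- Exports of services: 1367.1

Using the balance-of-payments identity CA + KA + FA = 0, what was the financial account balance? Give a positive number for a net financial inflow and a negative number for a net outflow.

Goods balance = 3198.0 - 7030.9 = -3832.9
Services balance = 1367.1 - 1378.1 = -11.0
Trade balance (goods + services) = -3832.9 + (-11.0) = -3843.9
Net primary income = 511.8 - 246.9 = 264.9
Net secondary income = 254.2 - 684.0 = -429.8
Current account = -3843.9 + 264.9 + (-429.8) = -4008.8
Financial account = -(-4008.8 + (-42.9)) = 4051.7

4051.7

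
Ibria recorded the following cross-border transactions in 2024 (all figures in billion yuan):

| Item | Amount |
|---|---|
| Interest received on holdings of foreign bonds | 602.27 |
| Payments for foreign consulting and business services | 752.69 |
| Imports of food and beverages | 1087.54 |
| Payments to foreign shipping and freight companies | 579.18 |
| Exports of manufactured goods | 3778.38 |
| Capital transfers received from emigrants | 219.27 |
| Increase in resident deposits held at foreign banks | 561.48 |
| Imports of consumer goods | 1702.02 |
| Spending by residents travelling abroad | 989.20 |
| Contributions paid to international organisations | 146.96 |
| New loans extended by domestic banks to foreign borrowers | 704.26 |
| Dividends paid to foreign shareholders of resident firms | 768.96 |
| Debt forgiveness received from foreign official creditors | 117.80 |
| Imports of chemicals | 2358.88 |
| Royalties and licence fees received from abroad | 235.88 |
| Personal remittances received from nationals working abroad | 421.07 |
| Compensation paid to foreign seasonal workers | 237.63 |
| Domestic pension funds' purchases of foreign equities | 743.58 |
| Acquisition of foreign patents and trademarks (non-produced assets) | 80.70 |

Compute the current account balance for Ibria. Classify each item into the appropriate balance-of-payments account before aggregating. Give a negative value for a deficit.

Goods: -2358.88 + 3778.38 - 1087.54 - 1702.02 = -1370.06
Services: -579.18 - 989.20 - 752.69 + 235.88 = -2085.19
Primary income: 602.27 - 237.63 - 768.96 = -404.32
Secondary income: -146.96 + 421.07 = 274.11
Current account = (-1370.06) + (-2085.19) + (-404.32) + 274.11 = -3585.46
(Excluded from the current account — capital account: capital transfers received from emigrants 219.27, debt forgiveness received from foreign official creditors 117.80, acquisition of foreign patents and trademarks (non-produced assets) 80.70; financial account: increase in resident deposits held at foreign banks 561.48, new loans extended by domestic banks to foreign borrowers 704.26, domestic pension funds' purchases of foreign equities 743.58.)

-3585.46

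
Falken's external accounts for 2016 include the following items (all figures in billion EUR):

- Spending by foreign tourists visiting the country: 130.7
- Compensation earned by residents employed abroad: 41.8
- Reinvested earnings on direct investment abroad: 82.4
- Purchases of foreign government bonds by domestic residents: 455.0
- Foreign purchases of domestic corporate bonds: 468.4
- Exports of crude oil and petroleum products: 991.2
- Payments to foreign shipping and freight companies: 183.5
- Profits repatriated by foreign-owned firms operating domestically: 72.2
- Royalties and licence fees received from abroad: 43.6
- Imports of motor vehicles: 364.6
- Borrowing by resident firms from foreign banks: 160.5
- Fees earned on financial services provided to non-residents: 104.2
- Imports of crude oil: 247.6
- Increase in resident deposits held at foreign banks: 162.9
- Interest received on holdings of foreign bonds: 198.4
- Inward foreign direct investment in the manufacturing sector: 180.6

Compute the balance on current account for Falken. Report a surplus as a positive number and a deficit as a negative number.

Goods: -247.6 + 991.2 - 364.6 = 379.0
Services: -183.5 + 130.7 + 43.6 + 104.2 = 95.0
Primary income: -72.2 + 41.8 + 198.4 + 82.4 = 250.4
Current account = 379.0 + 95.0 + 250.4 = 724.4
(Excluded from the current account — financial account: purchases of foreign government bonds by domestic residents 455.0, foreign purchases of domestic corporate bonds 468.4, borrowing by resident firms from foreign banks 160.5, increase in resident deposits held at foreign banks 162.9, inward foreign direct investment in the manufacturing sector 180.6.)

724.4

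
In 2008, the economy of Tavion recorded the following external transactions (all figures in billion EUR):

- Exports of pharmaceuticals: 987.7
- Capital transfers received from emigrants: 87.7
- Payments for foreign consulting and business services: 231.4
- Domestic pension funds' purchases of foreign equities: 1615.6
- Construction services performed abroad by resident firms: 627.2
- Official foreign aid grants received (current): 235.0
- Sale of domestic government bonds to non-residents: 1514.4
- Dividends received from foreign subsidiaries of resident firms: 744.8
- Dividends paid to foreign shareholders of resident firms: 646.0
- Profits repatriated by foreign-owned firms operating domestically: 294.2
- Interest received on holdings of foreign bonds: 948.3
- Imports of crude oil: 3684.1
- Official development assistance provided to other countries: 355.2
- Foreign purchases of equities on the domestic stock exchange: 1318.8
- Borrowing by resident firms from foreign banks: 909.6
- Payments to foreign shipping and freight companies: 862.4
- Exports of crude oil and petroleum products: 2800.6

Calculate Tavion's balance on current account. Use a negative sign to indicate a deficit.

270.3

Goods: -3684.1 + 987.7 + 2800.6 = 104.2
Services: -862.4 + 627.2 - 231.4 = -466.6
Primary income: 744.8 - 646.0 - 294.2 + 948.3 = 752.9
Secondary income: -355.2 + 235.0 = -120.2
Current account = 104.2 + (-466.6) + 752.9 + (-120.2) = 270.3
(Excluded from the current account — capital account: capital transfers received from emigrants 87.7; financial account: domestic pension funds' purchases of foreign equities 1615.6, sale of domestic government bonds to non-residents 1514.4, foreign purchases of equities on the domestic stock exchange 1318.8, borrowing by resident firms from foreign banks 909.6.)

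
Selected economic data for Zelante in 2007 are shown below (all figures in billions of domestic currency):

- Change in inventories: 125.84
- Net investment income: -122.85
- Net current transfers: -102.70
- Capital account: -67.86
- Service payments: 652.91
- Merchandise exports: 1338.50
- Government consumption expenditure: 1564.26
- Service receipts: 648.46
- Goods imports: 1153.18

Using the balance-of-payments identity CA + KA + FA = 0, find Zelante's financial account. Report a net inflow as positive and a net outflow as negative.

Goods balance = 1338.50 - 1153.18 = 185.32
Services balance = 648.46 - 652.91 = -4.45
Trade balance (goods + services) = 185.32 + (-4.45) = 180.87
Net primary income = -122.85
Net secondary income = -102.70
Current account = 180.87 + (-122.85) + (-102.70) = -44.68
Financial account = -(-44.68 + (-67.86)) = 112.54

112.54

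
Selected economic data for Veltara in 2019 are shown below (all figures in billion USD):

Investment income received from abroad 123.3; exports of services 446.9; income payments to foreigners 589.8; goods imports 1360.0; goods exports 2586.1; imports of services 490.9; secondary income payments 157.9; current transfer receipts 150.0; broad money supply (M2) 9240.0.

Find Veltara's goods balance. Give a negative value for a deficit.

Goods balance = 2586.1 - 1360.0 = 1226.1

1226.1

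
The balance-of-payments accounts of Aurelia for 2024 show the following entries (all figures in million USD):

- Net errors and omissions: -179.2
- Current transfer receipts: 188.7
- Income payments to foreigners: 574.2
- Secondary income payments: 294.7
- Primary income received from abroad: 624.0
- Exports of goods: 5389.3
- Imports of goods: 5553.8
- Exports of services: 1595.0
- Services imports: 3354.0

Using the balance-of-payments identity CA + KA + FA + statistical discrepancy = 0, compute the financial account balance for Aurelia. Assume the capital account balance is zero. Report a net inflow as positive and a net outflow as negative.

2158.9

Goods balance = 5389.3 - 5553.8 = -164.5
Services balance = 1595.0 - 3354.0 = -1759.0
Trade balance (goods + services) = -164.5 + (-1759.0) = -1923.5
Net primary income = 624.0 - 574.2 = 49.8
Net secondary income = 188.7 - 294.7 = -106.0
Current account = -1923.5 + 49.8 + (-106.0) = -1979.7
Financial account = -(-1979.7 + (-179.2)) = 2158.9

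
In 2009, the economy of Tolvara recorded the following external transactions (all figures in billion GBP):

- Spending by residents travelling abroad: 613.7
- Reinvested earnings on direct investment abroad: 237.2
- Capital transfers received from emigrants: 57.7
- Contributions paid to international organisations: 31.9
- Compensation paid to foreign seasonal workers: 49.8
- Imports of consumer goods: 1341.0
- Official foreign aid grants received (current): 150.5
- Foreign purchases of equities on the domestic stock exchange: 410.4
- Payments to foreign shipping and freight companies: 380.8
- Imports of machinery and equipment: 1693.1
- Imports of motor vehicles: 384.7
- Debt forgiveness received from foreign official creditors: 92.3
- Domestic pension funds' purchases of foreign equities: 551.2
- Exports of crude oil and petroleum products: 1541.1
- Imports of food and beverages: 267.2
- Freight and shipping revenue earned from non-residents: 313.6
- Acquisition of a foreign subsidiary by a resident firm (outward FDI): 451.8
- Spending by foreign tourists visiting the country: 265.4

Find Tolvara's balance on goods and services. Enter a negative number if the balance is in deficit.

-2560.4

Goods: -1341.0 - 384.7 - 267.2 - 1693.1 + 1541.1 = -2144.9
Services: -613.7 + 313.6 - 380.8 + 265.4 = -415.5
Trade balance = -2144.9 + (-415.5) = -2560.4
(Excluded from the trade balance — primary income: reinvested earnings on direct investment abroad 237.2, compensation paid to foreign seasonal workers 49.8; capital account: capital transfers received from emigrants 57.7, debt forgiveness received from foreign official creditors 92.3; secondary income: contributions paid to international organisations 31.9, official foreign aid grants received (current) 150.5; financial account: foreign purchases of equities on the domestic stock exchange 410.4, domestic pension funds' purchases of foreign equities 551.2, acquisition of a foreign subsidiary by a resident firm (outward FDI) 451.8.)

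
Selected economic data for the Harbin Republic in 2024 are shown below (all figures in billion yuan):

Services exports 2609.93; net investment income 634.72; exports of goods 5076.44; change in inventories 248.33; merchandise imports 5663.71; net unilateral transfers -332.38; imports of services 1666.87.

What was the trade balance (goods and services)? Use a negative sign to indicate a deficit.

355.79

Goods balance = 5076.44 - 5663.71 = -587.27
Services balance = 2609.93 - 1666.87 = 943.06
Trade balance (goods + services) = -587.27 + 943.06 = 355.79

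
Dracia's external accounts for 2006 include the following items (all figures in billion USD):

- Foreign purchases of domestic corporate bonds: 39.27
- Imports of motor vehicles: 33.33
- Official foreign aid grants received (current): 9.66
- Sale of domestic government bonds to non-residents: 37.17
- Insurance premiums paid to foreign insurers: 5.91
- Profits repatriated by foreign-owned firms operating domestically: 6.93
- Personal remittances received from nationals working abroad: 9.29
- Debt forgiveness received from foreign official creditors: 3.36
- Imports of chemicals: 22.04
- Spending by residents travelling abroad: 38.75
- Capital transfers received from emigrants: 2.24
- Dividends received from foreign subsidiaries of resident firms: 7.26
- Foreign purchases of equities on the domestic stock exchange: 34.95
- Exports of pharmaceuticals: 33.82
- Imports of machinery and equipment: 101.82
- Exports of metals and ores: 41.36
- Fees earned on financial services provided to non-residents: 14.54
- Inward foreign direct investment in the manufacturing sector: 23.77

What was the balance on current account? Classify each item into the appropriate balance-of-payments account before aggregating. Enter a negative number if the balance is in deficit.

Goods: -33.33 + 33.82 - 22.04 + 41.36 - 101.82 = -82.01
Services: -5.91 - 38.75 + 14.54 = -30.12
Primary income: -6.93 + 7.26 = 0.33
Secondary income: 9.66 + 9.29 = 18.95
Current account = (-82.01) + (-30.12) + 0.33 + 18.95 = -92.85
(Excluded from the current account — financial account: foreign purchases of domestic corporate bonds 39.27, sale of domestic government bonds to non-residents 37.17, foreign purchases of equities on the domestic stock exchange 34.95, inward foreign direct investment in the manufacturing sector 23.77; capital account: debt forgiveness received from foreign official creditors 3.36, capital transfers received from emigrants 2.24.)

-92.85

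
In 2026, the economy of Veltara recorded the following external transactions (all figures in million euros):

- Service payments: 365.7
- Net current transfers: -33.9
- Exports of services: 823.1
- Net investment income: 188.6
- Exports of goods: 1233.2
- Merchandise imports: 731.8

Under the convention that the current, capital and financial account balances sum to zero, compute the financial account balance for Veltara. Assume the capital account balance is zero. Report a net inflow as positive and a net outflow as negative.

Goods balance = 1233.2 - 731.8 = 501.4
Services balance = 823.1 - 365.7 = 457.4
Trade balance (goods + services) = 501.4 + 457.4 = 958.8
Net primary income = 188.6
Net secondary income = -33.9
Current account = 958.8 + 188.6 + (-33.9) = 1113.5
Financial account = -(1113.5) = -1113.5

-1113.5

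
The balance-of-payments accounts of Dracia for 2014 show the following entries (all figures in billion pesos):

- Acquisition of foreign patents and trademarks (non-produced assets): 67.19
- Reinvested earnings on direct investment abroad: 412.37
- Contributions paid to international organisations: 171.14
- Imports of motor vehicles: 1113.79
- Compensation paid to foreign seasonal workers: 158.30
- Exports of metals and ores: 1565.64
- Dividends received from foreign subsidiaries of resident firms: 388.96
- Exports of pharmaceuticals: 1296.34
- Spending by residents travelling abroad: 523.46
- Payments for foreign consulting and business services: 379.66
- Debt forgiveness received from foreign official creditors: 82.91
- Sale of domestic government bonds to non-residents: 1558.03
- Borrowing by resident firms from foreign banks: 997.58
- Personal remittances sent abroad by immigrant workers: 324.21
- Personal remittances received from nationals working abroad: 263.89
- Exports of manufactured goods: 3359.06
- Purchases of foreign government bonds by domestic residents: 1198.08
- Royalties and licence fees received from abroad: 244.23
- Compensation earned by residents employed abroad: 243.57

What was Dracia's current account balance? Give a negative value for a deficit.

Goods: -1113.79 + 1296.34 + 3359.06 + 1565.64 = 5107.25
Services: -523.46 - 379.66 + 244.23 = -658.89
Primary income: 388.96 + 412.37 - 158.30 + 243.57 = 886.60
Secondary income: 263.89 - 324.21 - 171.14 = -231.46
Current account = 5107.25 + (-658.89) + 886.60 + (-231.46) = 5103.50
(Excluded from the current account — capital account: acquisition of foreign patents and trademarks (non-produced assets) 67.19, debt forgiveness received from foreign official creditors 82.91; financial account: sale of domestic government bonds to non-residents 1558.03, borrowing by resident firms from foreign banks 997.58, purchases of foreign government bonds by domestic residents 1198.08.)

5103.50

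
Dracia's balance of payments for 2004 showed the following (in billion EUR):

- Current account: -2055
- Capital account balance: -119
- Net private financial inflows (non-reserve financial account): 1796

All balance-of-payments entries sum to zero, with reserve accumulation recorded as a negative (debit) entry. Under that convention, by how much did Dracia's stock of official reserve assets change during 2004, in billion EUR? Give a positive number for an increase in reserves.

-378

Official reserve transactions balance = -((-2055) + (-119) + 1796) = 378
An accumulation of reserves is recorded as a debit (negative entry), so the change in the stock of reserves is the negative of that balance.
Change in official reserves = -(378) = -378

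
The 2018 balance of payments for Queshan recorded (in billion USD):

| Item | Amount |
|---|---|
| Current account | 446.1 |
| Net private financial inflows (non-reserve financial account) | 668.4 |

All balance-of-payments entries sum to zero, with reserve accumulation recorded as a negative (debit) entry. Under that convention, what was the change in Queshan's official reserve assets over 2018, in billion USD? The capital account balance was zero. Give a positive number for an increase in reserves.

1114.5

Official reserve transactions balance = -(446.1 + 668.4) = -1114.5
An accumulation of reserves is recorded as a debit (negative entry), so the change in the stock of reserves is the negative of that balance.
Change in official reserves = -(-1114.5) = 1114.5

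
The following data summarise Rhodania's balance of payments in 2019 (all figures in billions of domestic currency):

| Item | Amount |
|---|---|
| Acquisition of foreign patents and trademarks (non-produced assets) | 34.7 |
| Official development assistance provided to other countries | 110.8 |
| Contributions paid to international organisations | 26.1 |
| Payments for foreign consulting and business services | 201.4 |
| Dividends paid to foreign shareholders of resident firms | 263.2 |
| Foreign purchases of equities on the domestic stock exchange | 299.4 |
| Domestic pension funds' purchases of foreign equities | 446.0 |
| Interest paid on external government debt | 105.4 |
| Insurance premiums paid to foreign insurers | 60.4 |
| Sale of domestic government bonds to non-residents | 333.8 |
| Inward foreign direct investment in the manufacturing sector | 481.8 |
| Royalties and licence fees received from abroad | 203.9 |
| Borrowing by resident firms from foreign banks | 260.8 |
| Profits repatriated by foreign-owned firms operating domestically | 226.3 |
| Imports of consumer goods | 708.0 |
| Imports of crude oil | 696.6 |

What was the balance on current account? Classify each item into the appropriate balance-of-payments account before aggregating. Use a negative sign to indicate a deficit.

-2194.3

Goods: -708.0 - 696.6 = -1404.6
Services: 203.9 - 201.4 - 60.4 = -57.9
Primary income: -105.4 - 263.2 - 226.3 = -594.9
Secondary income: -26.1 - 110.8 = -136.9
Current account = (-1404.6) + (-57.9) + (-594.9) + (-136.9) = -2194.3
(Excluded from the current account — capital account: acquisition of foreign patents and trademarks (non-produced assets) 34.7; financial account: foreign purchases of equities on the domestic stock exchange 299.4, domestic pension funds' purchases of foreign equities 446.0, sale of domestic government bonds to non-residents 333.8, inward foreign direct investment in the manufacturing sector 481.8, borrowing by resident firms from foreign banks 260.8.)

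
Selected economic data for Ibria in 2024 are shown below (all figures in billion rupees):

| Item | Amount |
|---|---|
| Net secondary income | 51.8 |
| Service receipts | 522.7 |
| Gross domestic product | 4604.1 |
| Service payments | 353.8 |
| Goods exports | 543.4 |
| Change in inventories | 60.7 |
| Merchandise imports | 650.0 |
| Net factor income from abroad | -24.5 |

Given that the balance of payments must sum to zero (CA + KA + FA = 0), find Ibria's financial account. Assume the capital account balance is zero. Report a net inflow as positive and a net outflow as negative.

-89.6

Goods balance = 543.4 - 650.0 = -106.6
Services balance = 522.7 - 353.8 = 168.9
Trade balance (goods + services) = -106.6 + 168.9 = 62.3
Net primary income = -24.5
Net secondary income = 51.8
Current account = 62.3 + (-24.5) + 51.8 = 89.6
Financial account = -(89.6) = -89.6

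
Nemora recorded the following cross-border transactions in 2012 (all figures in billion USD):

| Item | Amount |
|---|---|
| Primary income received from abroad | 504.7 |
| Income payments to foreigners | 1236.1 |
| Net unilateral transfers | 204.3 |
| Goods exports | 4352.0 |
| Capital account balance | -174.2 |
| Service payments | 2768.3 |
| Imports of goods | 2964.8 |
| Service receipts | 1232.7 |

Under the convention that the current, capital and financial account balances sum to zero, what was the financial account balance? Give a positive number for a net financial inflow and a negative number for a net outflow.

849.7

Goods balance = 4352.0 - 2964.8 = 1387.2
Services balance = 1232.7 - 2768.3 = -1535.6
Trade balance (goods + services) = 1387.2 + (-1535.6) = -148.4
Net primary income = 504.7 - 1236.1 = -731.4
Net secondary income = 204.3
Current account = -148.4 + (-731.4) + 204.3 = -675.5
Financial account = -(-675.5 + (-174.2)) = 849.7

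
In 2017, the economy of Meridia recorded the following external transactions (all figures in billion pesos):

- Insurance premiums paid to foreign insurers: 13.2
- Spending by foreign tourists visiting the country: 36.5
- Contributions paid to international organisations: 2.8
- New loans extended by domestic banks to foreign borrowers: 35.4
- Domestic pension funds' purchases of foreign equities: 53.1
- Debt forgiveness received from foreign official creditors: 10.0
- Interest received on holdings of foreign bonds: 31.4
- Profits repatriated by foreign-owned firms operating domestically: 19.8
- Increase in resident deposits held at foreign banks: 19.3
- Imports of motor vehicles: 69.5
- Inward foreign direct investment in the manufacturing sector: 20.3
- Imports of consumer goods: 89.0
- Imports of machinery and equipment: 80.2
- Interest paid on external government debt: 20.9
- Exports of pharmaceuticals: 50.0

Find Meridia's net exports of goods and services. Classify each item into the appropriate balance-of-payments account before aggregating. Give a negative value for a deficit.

-165.4

Goods: -89.0 - 69.5 + 50.0 - 80.2 = -188.7
Services: -13.2 + 36.5 = 23.3
Trade balance = -188.7 + 23.3 = -165.4
(Excluded from the trade balance — secondary income: contributions paid to international organisations 2.8; financial account: new loans extended by domestic banks to foreign borrowers 35.4, domestic pension funds' purchases of foreign equities 53.1, increase in resident deposits held at foreign banks 19.3, inward foreign direct investment in the manufacturing sector 20.3; capital account: debt forgiveness received from foreign official creditors 10.0; primary income: interest received on holdings of foreign bonds 31.4, profits repatriated by foreign-owned firms operating domestically 19.8, interest paid on external government debt 20.9.)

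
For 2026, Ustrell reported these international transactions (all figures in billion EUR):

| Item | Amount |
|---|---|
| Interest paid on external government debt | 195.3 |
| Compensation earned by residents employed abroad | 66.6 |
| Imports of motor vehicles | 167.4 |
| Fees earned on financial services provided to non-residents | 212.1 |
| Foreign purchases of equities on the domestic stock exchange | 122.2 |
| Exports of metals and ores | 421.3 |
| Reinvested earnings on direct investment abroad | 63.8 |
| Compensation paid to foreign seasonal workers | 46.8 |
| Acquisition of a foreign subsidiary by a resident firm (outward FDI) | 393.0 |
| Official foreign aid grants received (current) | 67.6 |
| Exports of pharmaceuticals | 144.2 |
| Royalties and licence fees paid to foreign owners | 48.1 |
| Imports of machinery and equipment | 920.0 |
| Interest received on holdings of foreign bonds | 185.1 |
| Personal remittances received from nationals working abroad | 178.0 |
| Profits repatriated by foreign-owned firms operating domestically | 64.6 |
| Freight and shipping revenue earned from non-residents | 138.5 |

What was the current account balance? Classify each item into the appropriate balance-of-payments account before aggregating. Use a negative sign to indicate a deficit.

Goods: 144.2 + 421.3 - 920.0 - 167.4 = -521.9
Services: 212.1 - 48.1 + 138.5 = 302.5
Primary income: 63.8 - 46.8 + 66.6 - 195.3 - 64.6 + 185.1 = 8.8
Secondary income: 178.0 + 67.6 = 245.6
Current account = (-521.9) + 302.5 + 8.8 + 245.6 = 35.0
(Excluded from the current account — financial account: foreign purchases of equities on the domestic stock exchange 122.2, acquisition of a foreign subsidiary by a resident firm (outward FDI) 393.0.)

35.0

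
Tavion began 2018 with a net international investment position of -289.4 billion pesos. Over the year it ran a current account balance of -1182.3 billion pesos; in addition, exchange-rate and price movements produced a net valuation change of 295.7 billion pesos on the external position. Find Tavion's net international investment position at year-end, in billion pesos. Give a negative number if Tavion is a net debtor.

Change in NIIP = current account + net valuation change = -1182.3 + 295.7 = -886.6
End-of-year NIIP = -289.4 + (-886.6) = -1176.0

-1176.0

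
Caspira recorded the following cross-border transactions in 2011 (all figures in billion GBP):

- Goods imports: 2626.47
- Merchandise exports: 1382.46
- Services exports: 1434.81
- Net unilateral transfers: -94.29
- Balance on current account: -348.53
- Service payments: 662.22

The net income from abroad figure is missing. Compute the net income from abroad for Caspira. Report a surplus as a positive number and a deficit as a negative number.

Current account = goods balance + services balance + net primary income + net secondary income
Sum of the known components = -565.71
Net income from abroad = CA - (known components) = -348.53 - (-565.71) = 217.18

217.18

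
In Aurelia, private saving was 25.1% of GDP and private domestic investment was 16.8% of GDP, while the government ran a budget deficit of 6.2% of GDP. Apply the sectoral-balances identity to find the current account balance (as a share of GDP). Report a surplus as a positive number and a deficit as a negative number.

By the sectoral-balances identity, CA = (S_private - I) + (T - G).
Private balance = 25.1 - 16.8 = 8.3
Government balance (T - G) = -6.2
CA = 8.3 + (-6.2) = 2.1

2.1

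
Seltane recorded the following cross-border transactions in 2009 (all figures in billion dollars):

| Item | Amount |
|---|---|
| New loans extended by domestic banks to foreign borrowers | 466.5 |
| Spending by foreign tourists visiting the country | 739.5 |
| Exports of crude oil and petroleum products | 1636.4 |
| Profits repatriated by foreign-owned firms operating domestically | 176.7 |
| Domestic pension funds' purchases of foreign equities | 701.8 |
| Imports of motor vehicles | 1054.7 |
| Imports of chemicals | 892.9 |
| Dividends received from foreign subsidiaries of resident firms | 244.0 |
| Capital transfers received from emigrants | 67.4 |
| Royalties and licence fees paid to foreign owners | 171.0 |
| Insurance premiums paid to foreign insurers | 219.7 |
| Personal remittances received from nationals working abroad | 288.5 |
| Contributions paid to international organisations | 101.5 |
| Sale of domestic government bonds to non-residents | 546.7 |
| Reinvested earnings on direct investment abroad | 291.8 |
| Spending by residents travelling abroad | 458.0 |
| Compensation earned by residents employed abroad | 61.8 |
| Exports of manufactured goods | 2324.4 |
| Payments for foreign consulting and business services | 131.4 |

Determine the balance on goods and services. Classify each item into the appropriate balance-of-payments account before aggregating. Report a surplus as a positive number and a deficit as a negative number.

Goods: -892.9 + 2324.4 - 1054.7 + 1636.4 = 2013.2
Services: -458.0 + 739.5 - 219.7 - 131.4 - 171.0 = -240.6
Trade balance = 2013.2 + (-240.6) = 1772.6
(Excluded from the trade balance — financial account: new loans extended by domestic banks to foreign borrowers 466.5, domestic pension funds' purchases of foreign equities 701.8, sale of domestic government bonds to non-residents 546.7; primary income: profits repatriated by foreign-owned firms operating domestically 176.7, dividends received from foreign subsidiaries of resident firms 244.0, reinvested earnings on direct investment abroad 291.8, compensation earned by residents employed abroad 61.8; capital account: capital transfers received from emigrants 67.4; secondary income: personal remittances received from nationals working abroad 288.5, contributions paid to international organisations 101.5.)

1772.6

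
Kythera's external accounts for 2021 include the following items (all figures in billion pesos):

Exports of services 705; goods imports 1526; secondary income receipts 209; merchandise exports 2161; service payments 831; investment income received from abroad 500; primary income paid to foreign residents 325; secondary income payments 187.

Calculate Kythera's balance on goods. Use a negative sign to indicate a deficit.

Goods balance = 2161 - 1526 = 635

635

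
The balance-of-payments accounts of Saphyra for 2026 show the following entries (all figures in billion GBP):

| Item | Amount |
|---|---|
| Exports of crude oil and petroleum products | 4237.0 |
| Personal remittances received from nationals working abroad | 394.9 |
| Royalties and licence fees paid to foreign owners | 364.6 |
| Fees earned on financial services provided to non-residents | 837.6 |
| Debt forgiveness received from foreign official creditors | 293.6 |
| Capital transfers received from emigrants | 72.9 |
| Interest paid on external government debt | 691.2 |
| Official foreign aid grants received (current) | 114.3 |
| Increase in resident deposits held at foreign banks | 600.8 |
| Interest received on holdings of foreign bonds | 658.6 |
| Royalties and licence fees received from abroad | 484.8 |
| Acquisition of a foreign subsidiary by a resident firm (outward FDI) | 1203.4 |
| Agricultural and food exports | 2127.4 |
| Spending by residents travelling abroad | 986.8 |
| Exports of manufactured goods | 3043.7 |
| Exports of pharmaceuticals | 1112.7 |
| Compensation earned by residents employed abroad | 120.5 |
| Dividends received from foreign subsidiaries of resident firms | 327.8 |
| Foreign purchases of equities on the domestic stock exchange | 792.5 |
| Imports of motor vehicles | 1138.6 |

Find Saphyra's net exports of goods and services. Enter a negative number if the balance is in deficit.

Goods: -1138.6 + 1112.7 + 3043.7 + 2127.4 + 4237.0 = 9382.2
Services: -364.6 + 837.6 + 484.8 - 986.8 = -29.0
Trade balance = 9382.2 + (-29.0) = 9353.2
(Excluded from the trade balance — secondary income: personal remittances received from nationals working abroad 394.9, official foreign aid grants received (current) 114.3; capital account: debt forgiveness received from foreign official creditors 293.6, capital transfers received from emigrants 72.9; primary income: interest paid on external government debt 691.2, interest received on holdings of foreign bonds 658.6, compensation earned by residents employed abroad 120.5, dividends received from foreign subsidiaries of resident firms 327.8; financial account: increase in resident deposits held at foreign banks 600.8, acquisition of a foreign subsidiary by a resident firm (outward FDI) 1203.4, foreign purchases of equities on the domestic stock exchange 792.5.)

9353.2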